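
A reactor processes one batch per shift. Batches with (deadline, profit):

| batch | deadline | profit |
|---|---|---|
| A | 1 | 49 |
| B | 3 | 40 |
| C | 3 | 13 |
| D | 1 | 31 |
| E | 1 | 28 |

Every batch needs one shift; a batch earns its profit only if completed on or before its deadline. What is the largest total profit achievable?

Take jobs in profit order; each goes to the latest open slot no later than its deadline.
Profit order: A=49 B=40 D=31 E=28 C=13
Assign: A→slot 1, B→slot 3, D skipped, E skipped, C→slot 2.
Slots: [1:A] [2:C] [3:B]
Profit = 49 + 13 + 40 = 102

102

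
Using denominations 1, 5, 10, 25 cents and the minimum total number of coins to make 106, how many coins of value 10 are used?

0

Greedy: take as many of the largest coin as possible, then repeat with the remainder.
106 − 4×25→6 − 1×5→1 − 1×1→0
Count of 10: 0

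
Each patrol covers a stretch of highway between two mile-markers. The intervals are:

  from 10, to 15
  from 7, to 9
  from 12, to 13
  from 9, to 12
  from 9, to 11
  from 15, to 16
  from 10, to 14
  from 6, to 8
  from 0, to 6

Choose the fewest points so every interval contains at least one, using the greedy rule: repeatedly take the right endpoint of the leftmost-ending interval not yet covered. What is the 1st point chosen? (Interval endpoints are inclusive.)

6

By right end: [0,6]  [6,8]  [7,9]  [9,11]  [9,12]  [12,13]  [10,14]  [10,15]  [15,16]
[0,6] uncovered → point at 6; [7,9] uncovered → point at 9; [12,13] uncovered → point at 13; [15,16] uncovered → point at 16.
Points: 6, 9, 13, 16 (4 total).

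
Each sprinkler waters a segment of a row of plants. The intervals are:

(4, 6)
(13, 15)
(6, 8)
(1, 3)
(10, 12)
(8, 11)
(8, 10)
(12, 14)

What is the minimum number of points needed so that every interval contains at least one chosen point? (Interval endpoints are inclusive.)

Sort by right endpoint; whenever an interval is uncovered, place a point at its right end.
By right end: [1,3]  [4,6]  [6,8]  [8,10]  [8,11]  [10,12]  [12,14]  [13,15]
[1,3] uncovered → point at 3; [4,6] uncovered → point at 6; [8,10] uncovered → point at 10; [12,14] uncovered → point at 14.
Points: 3, 6, 10, 14 (4 total).

4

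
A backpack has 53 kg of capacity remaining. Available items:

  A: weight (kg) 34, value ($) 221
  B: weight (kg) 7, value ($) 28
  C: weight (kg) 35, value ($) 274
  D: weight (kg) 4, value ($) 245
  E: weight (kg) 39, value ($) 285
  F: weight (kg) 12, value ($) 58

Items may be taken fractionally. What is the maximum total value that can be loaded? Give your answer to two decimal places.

621.31

Sort by value per unit weight and fill in that order.
Order: D (245/4=61.25) > C (274/35=7.83) > E (285/39=7.31) > A (221/34=6.50) > F (58/12=4.83) > B (28/7=4.00)
Fill: take D (4 @ 245) → take C (35 @ 274) → take 14/39 of E → 102.31; 53/53 used.
Total value = 621.31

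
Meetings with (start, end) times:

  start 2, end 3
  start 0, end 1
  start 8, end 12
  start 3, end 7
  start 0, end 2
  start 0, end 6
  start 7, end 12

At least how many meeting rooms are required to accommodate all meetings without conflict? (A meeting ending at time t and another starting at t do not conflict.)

Count concurrent intervals with a sweep; the peak is the room count.
Events (time:±→running): 0:+→1 0:+→2 0:+→3 … peak 3.

3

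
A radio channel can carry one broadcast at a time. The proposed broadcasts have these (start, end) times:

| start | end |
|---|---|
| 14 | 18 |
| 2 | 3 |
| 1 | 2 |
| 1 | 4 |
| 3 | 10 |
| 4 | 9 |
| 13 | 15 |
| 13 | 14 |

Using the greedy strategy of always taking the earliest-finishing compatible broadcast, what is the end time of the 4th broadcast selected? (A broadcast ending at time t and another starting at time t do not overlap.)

By end time: (1,2), (2,3), (1,4), (4,9), (3,10), (13,14), (13,15), (14,18).
Pick (1,2); next start ≥ 2 → (2,3); next start ≥ 3 → (4,9); next start ≥ 9 → (13,14); next start ≥ 14 → (14,18).
Selected: (1,2) (2,3) (4,9) (13,14) (14,18)

14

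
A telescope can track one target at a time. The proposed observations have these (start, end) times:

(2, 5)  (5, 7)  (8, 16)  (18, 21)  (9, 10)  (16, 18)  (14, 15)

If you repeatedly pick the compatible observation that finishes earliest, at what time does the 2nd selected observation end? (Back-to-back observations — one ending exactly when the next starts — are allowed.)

7

Sort by end time and greedily take each interval whose start is ≥ the last chosen end.
Sorted by end: (2,5)  (5,7)  (9,10)  (14,15)  (8,16)  (16,18)  (18,21)
take (2,5); take (5,7); take (9,10); take (14,15); skip (8,16); take (16,18); take (18,21).
Selected: (2,5) (5,7) (9,10) (14,15) (16,18) (18,21)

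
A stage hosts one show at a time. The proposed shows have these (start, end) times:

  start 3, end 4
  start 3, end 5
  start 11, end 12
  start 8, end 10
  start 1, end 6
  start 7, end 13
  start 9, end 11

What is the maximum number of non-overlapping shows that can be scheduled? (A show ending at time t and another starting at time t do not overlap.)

Greedy by earliest finish: after sorting by end time, pick each interval compatible with the last pick.
By end time: (3,4), (3,5), (1,6), (8,10), (9,11), (11,12), (7,13).
Pick (3,4); next start ≥ 4 → (8,10); next start ≥ 10 → (11,12).
Selected 3 shows.

3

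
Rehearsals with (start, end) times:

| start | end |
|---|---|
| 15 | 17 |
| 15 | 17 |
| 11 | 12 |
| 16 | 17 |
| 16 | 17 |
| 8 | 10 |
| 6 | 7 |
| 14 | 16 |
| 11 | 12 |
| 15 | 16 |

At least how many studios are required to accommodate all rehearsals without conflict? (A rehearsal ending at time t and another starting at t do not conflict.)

4

The answer is the maximum number of intervals overlapping at any instant.
starts: [6, 8, 11, 11, 14, 15, 15, 15, 16, 16]
ends:   [7, 10, 12, 12, 16, 16, 17, 17, 17, 17]
s6→1 e7→0 s8→1 e10→0 s11→1 s11→2 e12→1 e12→0 s14→1 s15→2 s15→3 s15→4  — peak 4.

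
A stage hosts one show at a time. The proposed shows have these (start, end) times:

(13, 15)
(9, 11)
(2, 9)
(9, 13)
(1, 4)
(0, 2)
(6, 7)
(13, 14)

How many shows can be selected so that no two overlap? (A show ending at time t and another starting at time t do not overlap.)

Sort by end time and greedily take each interval whose start is ≥ the last chosen end.
By end time: (0,2), (1,4), (6,7), (2,9), (9,11), (9,13), (13,14), (13,15).
Pick (0,2); next start ≥ 2 → (6,7); next start ≥ 7 → (9,11); next start ≥ 11 → (13,14).
Selected 4 shows.

4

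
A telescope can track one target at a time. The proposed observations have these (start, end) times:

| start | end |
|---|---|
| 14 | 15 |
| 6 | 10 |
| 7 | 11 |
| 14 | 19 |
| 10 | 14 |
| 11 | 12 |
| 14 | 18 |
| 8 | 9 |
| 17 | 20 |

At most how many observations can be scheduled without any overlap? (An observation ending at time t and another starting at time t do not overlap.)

4

Greedy by earliest finish: after sorting by end time, pick each interval compatible with the last pick.
By end time: (8,9), (6,10), (7,11), (11,12), (10,14), (14,15), (14,18), (14,19), (17,20).
Pick (8,9); next start ≥ 9 → (11,12); next start ≥ 12 → (14,15); next start ≥ 15 → (17,20).
Selected 4 observations.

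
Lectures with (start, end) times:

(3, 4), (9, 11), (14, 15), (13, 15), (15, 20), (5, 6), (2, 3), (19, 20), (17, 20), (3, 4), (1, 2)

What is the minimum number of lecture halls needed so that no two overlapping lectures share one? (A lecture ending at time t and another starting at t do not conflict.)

3

starts: [1, 2, 3, 3, 5, 9, 13, 14, 15, 17, 19]
ends:   [2, 3, 4, 4, 6, 11, 15, 15, 20, 20, 20]
s1→1 e2→0 s2→1 e3→0 s3→1 s3→2 e4→1 e4→0 s5→1 e6→0 s9→1 e11→0 s13→1 s14→2 e15→1 e15→0 s15→1 s17→2 s19→3  — peak 3.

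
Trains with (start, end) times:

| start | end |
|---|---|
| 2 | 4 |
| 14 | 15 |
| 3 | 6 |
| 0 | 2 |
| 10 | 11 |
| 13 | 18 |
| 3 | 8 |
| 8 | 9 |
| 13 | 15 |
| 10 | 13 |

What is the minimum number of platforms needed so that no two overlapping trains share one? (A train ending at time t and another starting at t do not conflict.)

3

Events (time:±→running): 0:+→1 2:-→0 2:+→1 3:+→2 3:+→3 … peak 3.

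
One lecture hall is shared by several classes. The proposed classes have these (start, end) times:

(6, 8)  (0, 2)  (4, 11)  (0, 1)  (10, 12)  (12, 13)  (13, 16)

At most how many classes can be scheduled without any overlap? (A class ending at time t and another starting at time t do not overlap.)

5

Greedy by earliest finish: after sorting by end time, pick each interval compatible with the last pick.
Sorted by end: (0,1)  (0,2)  (6,8)  (4,11)  (10,12)  (12,13)  (13,16)
take (0,1); take (6,8); take (10,12); take (12,13); take (13,16).
Selected 5 classes.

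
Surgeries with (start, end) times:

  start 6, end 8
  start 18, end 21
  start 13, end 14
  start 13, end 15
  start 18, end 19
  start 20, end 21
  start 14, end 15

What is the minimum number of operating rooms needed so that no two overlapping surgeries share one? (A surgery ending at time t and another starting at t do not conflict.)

2

Events (time:±→running): 6:+→1 8:-→0 13:+→1 13:+→2 … peak 2.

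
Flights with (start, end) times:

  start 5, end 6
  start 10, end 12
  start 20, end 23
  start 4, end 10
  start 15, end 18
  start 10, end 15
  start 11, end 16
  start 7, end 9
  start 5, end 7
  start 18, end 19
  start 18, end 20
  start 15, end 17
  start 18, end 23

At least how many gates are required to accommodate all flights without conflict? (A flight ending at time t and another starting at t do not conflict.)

starts: [4, 5, 5, 7, 10, 10, 11, 15, 15, 18, 18, 18, 20]
ends:   [6, 7, 9, 10, 12, 15, 16, 17, 18, 19, 20, 23, 23]
s4→1 s5→2 s5→3  — peak 3.

3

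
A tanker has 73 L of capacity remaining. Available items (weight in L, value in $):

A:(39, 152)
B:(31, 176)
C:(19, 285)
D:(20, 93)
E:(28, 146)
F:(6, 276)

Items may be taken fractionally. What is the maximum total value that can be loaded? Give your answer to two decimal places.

Greedy by value/weight ratio, highest first.
Ratios (sorted): F 46.00, C 15.00, B 5.68, E 5.21, D 4.65, A 3.90
take F (6 @ 276); take C (19 @ 285); take B (31 @ 176); take 17/28 of E → 88.64. Capacity used 73/73.
Total value = 825.64

825.64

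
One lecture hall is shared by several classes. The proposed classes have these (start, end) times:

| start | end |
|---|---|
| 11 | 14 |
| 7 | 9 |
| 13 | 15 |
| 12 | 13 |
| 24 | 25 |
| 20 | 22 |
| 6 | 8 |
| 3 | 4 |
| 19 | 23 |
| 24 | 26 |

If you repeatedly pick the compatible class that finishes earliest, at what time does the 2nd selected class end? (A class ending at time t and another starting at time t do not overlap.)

Greedy by earliest finish: after sorting by end time, pick each interval compatible with the last pick.
Sorted by end: (3,4)  (6,8)  (7,9)  (12,13)  (11,14)  (13,15)  (20,22)  (19,23)  (24,25)  (24,26)
take (3,4); take (6,8); skip (7,9); take (12,13); take (13,15); take (20,22); skip (19,23); take (24,25).
Selected: (3,4) (6,8) (12,13) (13,15) (20,22) (24,25)

8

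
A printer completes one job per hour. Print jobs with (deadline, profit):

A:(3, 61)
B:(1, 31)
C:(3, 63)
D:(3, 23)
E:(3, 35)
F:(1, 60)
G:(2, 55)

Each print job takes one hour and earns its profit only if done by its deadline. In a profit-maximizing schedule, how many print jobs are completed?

3

By profit: C(d3,63), A(d3,61), F(d1,60), G(d2,55), E(d3,35), B(d1,31), D(d3,23)
C→slot 3; A→slot 2; F→slot 1; G skipped; E skipped; B skipped; D skipped.
3 of 7 scheduled.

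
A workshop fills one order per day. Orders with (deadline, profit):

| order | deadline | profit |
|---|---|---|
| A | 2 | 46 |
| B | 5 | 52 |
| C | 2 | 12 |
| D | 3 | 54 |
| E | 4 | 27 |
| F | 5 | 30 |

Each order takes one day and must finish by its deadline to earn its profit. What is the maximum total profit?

209

Take jobs in profit order; each goes to the latest open slot no later than its deadline.
Profit order: D=54 B=52 A=46 F=30 E=27 C=12
Assign: D→slot 3, B→slot 5, A→slot 2, F→slot 4, E→slot 1, C skipped.
Slots: [1:E] [2:A] [3:D] [4:F] [5:B]
Profit = 27 + 46 + 54 + 30 + 52 = 209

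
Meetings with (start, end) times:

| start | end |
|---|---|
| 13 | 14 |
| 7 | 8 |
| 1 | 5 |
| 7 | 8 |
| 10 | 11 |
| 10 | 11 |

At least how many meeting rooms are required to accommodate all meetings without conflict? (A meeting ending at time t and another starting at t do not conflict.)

The answer is the maximum number of intervals overlapping at any instant.
Events (time:±→running): 1:+→1 5:-→0 7:+→1 7:+→2 … peak 2.

2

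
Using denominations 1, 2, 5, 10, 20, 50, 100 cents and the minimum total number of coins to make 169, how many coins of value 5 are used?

Greedy: take as many of the largest coin as possible, then repeat with the remainder.
169 − 1×100→69 − 1×50→19 − 1×10→9 − 1×5→4 − 2×2→0
Count of 5: 1

1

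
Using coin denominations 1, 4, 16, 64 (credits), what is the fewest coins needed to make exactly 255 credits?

255 − 3×64→63 − 3×16→15 − 3×4→3 − 3×1→0
Total coins = 3 + 3 + 3 + 3 = 12

12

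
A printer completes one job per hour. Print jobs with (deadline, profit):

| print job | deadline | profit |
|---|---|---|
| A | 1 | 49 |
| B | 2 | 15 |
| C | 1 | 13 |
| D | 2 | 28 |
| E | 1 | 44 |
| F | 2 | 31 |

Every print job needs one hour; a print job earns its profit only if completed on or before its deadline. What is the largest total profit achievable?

Profit order: A=49 E=44 F=31 D=28 B=15 C=13
Assign: A→slot 1, E skipped, F→slot 2, D skipped, B skipped, C skipped.
Slots: [1:A] [2:F]
Profit = 49 + 31 = 80

80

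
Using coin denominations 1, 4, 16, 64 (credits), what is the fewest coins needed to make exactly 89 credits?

5

Use the largest denomination that fits, subtract, and repeat.
89 = 1×64 + 1×16 + 2×4 + 1×1
Total coins = 1 + 1 + 2 + 1 = 5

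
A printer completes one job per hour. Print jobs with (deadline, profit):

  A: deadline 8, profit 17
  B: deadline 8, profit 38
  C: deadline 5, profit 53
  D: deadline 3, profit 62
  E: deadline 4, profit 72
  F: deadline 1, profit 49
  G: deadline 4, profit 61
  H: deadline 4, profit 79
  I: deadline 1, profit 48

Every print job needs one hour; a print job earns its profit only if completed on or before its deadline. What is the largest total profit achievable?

382

Sort by profit descending; place each in the latest free slot ≤ its deadline.
By profit: H(d4,79), E(d4,72), D(d3,62), G(d4,61), C(d5,53), F(d1,49), I(d1,48), B(d8,38), A(d8,17)
H→slot 4; E→slot 3; D→slot 2; G→slot 1; C→slot 5; F skipped; I skipped; B→slot 8; A→slot 7.
Profit = 61 + 62 + 72 + 79 + 53 + 17 + 38 = 382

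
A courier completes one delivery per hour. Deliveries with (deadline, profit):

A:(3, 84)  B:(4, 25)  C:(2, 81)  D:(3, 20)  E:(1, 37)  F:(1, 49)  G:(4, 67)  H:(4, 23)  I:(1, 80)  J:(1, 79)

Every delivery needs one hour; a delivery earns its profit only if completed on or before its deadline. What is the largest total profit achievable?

Take jobs in profit order; each goes to the latest open slot no later than its deadline.
By profit: A(d3,84), C(d2,81), I(d1,80), J(d1,79), G(d4,67), F(d1,49), E(d1,37), B(d4,25), H(d4,23), D(d3,20)
A→slot 3; C→slot 2; I→slot 1; J skipped; G→slot 4; F skipped; E skipped; B skipped; H skipped; D skipped.
Profit = 80 + 81 + 84 + 67 = 312

312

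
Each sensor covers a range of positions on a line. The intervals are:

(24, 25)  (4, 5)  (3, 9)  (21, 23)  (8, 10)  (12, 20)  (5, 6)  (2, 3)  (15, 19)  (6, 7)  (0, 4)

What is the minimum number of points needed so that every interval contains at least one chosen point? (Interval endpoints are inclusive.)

Process intervals by earliest right end; each time one isn't hit yet, stab at its right endpoint.
By right end: [2,3]  [0,4]  [4,5]  [5,6]  [6,7]  [3,9]  [8,10]  [15,19]  [12,20]  [21,23]  [24,25]
[2,3] uncovered → point at 3; [4,5] uncovered → point at 5; [6,7] uncovered → point at 7; [8,10] uncovered → point at 10; [15,19] uncovered → point at 19; [21,23] uncovered → point at 23; [24,25] uncovered → point at 25.
Points: 3, 5, 7, 10, 19, 23, 25 (7 total).

7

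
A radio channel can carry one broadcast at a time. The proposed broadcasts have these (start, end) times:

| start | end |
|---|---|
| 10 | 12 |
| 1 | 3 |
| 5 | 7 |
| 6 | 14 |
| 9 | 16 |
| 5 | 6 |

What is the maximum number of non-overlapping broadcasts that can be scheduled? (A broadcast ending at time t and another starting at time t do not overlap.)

Greedy by earliest finish: after sorting by end time, pick each interval compatible with the last pick.
By end time: (1,3), (5,6), (5,7), (10,12), (6,14), (9,16).
Pick (1,3); next start ≥ 3 → (5,6); next start ≥ 6 → (10,12).
Selected 3 broadcasts.

3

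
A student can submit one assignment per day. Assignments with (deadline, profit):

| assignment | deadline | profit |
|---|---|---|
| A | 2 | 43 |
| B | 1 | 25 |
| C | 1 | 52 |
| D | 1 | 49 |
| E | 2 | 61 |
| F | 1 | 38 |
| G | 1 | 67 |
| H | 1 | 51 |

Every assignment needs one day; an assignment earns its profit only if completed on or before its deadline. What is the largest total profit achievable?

Profit order: G=67 E=61 C=52 H=51 D=49 A=43 F=38 B=25
Assign: G→slot 1, E→slot 2, C skipped, H skipped, D skipped, A skipped, F skipped, B skipped.
Slots: [1:G] [2:E]
Profit = 67 + 61 = 128

128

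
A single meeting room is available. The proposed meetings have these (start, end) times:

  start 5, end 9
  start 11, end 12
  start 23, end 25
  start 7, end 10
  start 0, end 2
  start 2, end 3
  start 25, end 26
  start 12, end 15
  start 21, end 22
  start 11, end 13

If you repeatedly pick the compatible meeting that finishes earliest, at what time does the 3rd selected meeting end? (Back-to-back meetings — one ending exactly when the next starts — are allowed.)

9

Sort by end time and greedily take each interval whose start is ≥ the last chosen end.
By end time: (0,2), (2,3), (5,9), (7,10), (11,12), (11,13), (12,15), (21,22), (23,25), (25,26).
Pick (0,2); next start ≥ 2 → (2,3); next start ≥ 3 → (5,9); next start ≥ 9 → (11,12); next start ≥ 12 → (12,15); next start ≥ 15 → (21,22); next start ≥ 22 → (23,25); next start ≥ 25 → (25,26).
Selected: (0,2) (2,3) (5,9) (11,12) (12,15) (21,22) (23,25) (25,26)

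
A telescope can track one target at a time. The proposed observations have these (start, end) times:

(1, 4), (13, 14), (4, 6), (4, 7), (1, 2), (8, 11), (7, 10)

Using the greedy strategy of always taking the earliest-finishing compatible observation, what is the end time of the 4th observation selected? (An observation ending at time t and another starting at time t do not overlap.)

14

Sort by end time and greedily take each interval whose start is ≥ the last chosen end.
Sorted by end: (1,2)  (1,4)  (4,6)  (4,7)  (7,10)  (8,11)  (13,14)
take (1,2); skip (1,4); take (4,6); skip (4,7); take (7,10); take (13,14).
Selected: (1,2) (4,6) (7,10) (13,14)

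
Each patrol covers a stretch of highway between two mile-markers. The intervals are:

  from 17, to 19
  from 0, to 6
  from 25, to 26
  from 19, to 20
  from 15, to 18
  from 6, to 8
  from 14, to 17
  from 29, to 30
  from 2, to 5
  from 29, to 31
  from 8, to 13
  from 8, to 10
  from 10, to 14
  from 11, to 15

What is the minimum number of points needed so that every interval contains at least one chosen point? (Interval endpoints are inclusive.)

Process intervals by earliest right end; each time one isn't hit yet, stab at its right endpoint.
Sorted: [2,5] [0,6] [6,8] [8,10] [8,13] [10,14] [11,15] [14,17] [15,18] [17,19] [19,20] [25,26] [29,30] [29,31]
{[2,5],[0,6]} hit by 5; {[6,8],[8,10],[8,13]} hit by 8; {[10,14],[11,15],[14,17]} hit by 14; {[15,18],[17,19]} hit by 18; {[19,20]} hit by 20; {[25,26]} hit by 26; {[29,30],[29,31]} hit by 30.
Points: 5, 8, 14, 18, 20, 26, 30 (7 total).

7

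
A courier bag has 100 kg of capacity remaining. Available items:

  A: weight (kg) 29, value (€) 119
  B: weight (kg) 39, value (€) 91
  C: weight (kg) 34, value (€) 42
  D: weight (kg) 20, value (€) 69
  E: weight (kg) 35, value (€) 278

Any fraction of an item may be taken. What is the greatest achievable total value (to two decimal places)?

Ratios (sorted): E 7.94, A 4.10, D 3.45, B 2.33, C 1.24
take E (35 @ 278); take A (29 @ 119); take D (20 @ 69); take 16/39 of B → 37.33. Capacity used 100/100.
Total value = 503.33

503.33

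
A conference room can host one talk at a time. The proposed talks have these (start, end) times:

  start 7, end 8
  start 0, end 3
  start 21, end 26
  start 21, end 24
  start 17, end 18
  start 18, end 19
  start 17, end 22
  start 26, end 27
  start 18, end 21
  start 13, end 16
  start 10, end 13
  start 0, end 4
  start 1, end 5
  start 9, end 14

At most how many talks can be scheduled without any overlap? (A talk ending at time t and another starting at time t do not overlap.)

8

Sort by end time and greedily take each interval whose start is ≥ the last chosen end.
By end time: (0,3), (0,4), (1,5), (7,8), (10,13), (9,14), (13,16), (17,18), (18,19), (18,21), (17,22), (21,24), (21,26), (26,27).
Pick (0,3); next start ≥ 3 → (7,8); next start ≥ 8 → (10,13); next start ≥ 13 → (13,16); next start ≥ 16 → (17,18); next start ≥ 18 → (18,19); next start ≥ 19 → (21,24); next start ≥ 24 → (26,27).
Selected 8 talks.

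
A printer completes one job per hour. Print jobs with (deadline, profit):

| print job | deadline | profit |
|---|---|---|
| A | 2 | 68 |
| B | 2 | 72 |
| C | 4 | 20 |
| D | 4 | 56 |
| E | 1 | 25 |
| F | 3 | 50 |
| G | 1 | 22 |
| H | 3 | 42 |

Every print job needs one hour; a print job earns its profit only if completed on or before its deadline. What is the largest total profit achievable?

246

Profit order: B=72 A=68 D=56 F=50 H=42 E=25 G=22 C=20
Assign: B→slot 2, A→slot 1, D→slot 4, F→slot 3, H skipped, E skipped, G skipped, C skipped.
Slots: [1:A] [2:B] [3:F] [4:D]
Profit = 68 + 72 + 50 + 56 = 246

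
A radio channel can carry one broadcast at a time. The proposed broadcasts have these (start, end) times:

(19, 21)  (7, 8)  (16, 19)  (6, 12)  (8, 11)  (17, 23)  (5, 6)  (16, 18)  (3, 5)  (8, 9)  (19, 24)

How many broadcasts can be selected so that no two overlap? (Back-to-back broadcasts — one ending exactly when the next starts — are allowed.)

6

Order by finish time; keep every interval that doesn't clash with the previous kept one.
Sorted by end: (3,5)  (5,6)  (7,8)  (8,9)  (8,11)  (6,12)  (16,18)  (16,19)  (19,21)  (17,23)  (19,24)
take (3,5); take (5,6); take (7,8); take (8,9); take (16,18); skip (16,19); take (19,21); skip (19,24).
Selected 6 broadcasts.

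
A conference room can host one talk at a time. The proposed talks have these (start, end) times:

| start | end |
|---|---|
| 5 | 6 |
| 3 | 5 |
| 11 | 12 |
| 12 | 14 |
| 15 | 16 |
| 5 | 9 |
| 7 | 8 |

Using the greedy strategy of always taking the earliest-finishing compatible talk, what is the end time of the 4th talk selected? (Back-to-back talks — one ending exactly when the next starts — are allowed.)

Order by finish time; keep every interval that doesn't clash with the previous kept one.
By end time: (3,5), (5,6), (7,8), (5,9), (11,12), (12,14), (15,16).
Pick (3,5); next start ≥ 5 → (5,6); next start ≥ 6 → (7,8); next start ≥ 8 → (11,12); next start ≥ 12 → (12,14); next start ≥ 14 → (15,16).
Selected: (3,5) (5,6) (7,8) (11,12) (12,14) (15,16)

12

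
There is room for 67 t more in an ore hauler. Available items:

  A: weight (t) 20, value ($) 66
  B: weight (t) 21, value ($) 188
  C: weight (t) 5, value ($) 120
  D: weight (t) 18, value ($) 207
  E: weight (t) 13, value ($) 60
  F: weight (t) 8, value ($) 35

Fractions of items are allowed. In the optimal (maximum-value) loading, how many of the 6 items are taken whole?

5

Sort by value per unit weight and fill in that order.
Ratios (sorted): C 24.00, D 11.50, B 8.95, E 4.62, F 4.38, A 3.30
take C (5 @ 120); take D (18 @ 207); take B (21 @ 188); take E (13 @ 60); take F (8 @ 35); take 2/20 of A → 6.60. Capacity used 67/67.
5 item(s) taken whole; one partial (take 2/20 of A).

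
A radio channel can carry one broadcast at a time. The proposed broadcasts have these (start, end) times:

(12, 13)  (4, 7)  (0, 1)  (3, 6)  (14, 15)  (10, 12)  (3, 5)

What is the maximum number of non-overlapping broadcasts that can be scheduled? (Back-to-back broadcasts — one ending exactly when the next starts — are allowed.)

5

By end time: (0,1), (3,5), (3,6), (4,7), (10,12), (12,13), (14,15).
Pick (0,1); next start ≥ 1 → (3,5); next start ≥ 5 → (10,12); next start ≥ 12 → (12,13); next start ≥ 13 → (14,15).
Selected 5 broadcasts.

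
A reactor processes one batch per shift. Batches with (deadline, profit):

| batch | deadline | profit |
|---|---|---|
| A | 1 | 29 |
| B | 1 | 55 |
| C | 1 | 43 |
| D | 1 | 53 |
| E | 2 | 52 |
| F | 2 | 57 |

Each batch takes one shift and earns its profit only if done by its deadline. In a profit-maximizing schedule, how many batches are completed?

2

Profit order: F=57 B=55 D=53 E=52 C=43 A=29
Assign: F→slot 2, B→slot 1, D skipped, E skipped, C skipped, A skipped.
Slots: [1:B] [2:F]
2 of 6 scheduled.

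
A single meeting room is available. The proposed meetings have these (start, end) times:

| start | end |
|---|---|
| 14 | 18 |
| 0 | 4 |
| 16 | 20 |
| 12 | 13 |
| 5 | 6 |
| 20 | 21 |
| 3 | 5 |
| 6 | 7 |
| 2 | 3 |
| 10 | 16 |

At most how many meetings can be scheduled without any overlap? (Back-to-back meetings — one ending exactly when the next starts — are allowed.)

7

By end time: (2,3), (0,4), (3,5), (5,6), (6,7), (12,13), (10,16), (14,18), (16,20), (20,21).
Pick (2,3); next start ≥ 3 → (3,5); next start ≥ 5 → (5,6); next start ≥ 6 → (6,7); next start ≥ 7 → (12,13); next start ≥ 13 → (14,18); next start ≥ 18 → (20,21).
Selected 7 meetings.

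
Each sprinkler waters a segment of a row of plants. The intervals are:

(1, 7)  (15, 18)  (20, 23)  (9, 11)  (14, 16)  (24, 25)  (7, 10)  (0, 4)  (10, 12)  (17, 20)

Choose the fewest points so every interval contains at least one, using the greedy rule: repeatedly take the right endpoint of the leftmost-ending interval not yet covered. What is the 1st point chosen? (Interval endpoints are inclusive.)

4

Process intervals by earliest right end; each time one isn't hit yet, stab at its right endpoint.
Sorted: [0,4] [1,7] [7,10] [9,11] [10,12] [14,16] [15,18] [17,20] [20,23] [24,25]
{[0,4],[1,7]} hit by 4; {[7,10],[9,11],[10,12]} hit by 10; {[14,16],[15,18]} hit by 16; {[17,20],[20,23]} hit by 20; {[24,25]} hit by 25.
Points: 4, 10, 16, 20, 25 (5 total).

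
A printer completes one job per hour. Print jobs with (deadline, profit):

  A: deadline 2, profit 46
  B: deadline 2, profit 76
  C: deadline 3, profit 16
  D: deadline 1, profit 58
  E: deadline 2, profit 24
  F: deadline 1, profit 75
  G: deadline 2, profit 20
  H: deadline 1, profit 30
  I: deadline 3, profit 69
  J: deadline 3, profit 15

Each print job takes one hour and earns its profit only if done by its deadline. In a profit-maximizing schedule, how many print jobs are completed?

3

Take jobs in profit order; each goes to the latest open slot no later than its deadline.
By profit: B(d2,76), F(d1,75), I(d3,69), D(d1,58), A(d2,46), H(d1,30), E(d2,24), G(d2,20), C(d3,16), J(d3,15)
B→slot 2; F→slot 1; I→slot 3; D skipped; A skipped; H skipped; E skipped; G skipped; C skipped; J skipped.
3 of 10 scheduled.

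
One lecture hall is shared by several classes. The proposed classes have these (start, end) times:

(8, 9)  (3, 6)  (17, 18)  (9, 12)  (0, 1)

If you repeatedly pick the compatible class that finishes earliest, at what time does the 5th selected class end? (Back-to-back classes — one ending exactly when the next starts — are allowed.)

18

Order by finish time; keep every interval that doesn't clash with the previous kept one.
By end time: (0,1), (3,6), (8,9), (9,12), (17,18).
Pick (0,1); next start ≥ 1 → (3,6); next start ≥ 6 → (8,9); next start ≥ 9 → (9,12); next start ≥ 12 → (17,18).
Selected: (0,1) (3,6) (8,9) (9,12) (17,18)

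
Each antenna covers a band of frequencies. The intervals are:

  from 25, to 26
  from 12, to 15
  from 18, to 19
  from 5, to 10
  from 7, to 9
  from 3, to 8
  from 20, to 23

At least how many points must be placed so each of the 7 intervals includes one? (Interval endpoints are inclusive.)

5

Process intervals by earliest right end; each time one isn't hit yet, stab at its right endpoint.
Sorted: [3,8] [7,9] [5,10] [12,15] [18,19] [20,23] [25,26]
{[3,8],[7,9],[5,10]} hit by 8; {[12,15]} hit by 15; {[18,19]} hit by 19; {[20,23]} hit by 23; {[25,26]} hit by 26.
Points: 8, 15, 19, 23, 26 (5 total).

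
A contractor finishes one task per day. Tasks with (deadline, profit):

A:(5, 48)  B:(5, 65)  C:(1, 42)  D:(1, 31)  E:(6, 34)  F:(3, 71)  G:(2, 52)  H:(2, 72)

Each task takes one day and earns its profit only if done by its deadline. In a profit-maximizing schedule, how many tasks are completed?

By profit: H(d2,72), F(d3,71), B(d5,65), G(d2,52), A(d5,48), C(d1,42), E(d6,34), D(d1,31)
H→slot 2; F→slot 3; B→slot 5; G→slot 1; A→slot 4; C skipped; E→slot 6; D skipped.
6 of 8 scheduled.

6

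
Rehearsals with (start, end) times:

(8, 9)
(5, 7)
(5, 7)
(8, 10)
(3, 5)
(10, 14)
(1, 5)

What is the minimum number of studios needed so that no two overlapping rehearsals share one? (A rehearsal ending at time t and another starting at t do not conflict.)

The answer is the maximum number of intervals overlapping at any instant.
Events (time:±→running): 1:+→1 3:+→2 … peak 2.

2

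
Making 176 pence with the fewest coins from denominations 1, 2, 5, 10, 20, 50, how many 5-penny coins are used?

1

Greedy: take as many of the largest coin as possible, then repeat with the remainder.
176 = 3×50 + 1×20 + 1×5 + 1×1
Count of 5: 1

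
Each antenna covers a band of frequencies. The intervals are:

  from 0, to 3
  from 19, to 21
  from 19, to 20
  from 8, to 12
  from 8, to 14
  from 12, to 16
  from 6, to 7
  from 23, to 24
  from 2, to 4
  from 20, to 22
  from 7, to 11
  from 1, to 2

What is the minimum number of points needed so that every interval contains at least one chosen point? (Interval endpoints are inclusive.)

Process intervals by earliest right end; each time one isn't hit yet, stab at its right endpoint.
Sorted: [1,2] [0,3] [2,4] [6,7] [7,11] [8,12] [8,14] [12,16] [19,20] [19,21] [20,22] [23,24]
{[1,2],[0,3],[2,4]} hit by 2; {[6,7],[7,11]} hit by 7; {[8,12],[8,14],[12,16]} hit by 12; {[19,20],[19,21],[20,22]} hit by 20; {[23,24]} hit by 24.
Points: 2, 7, 12, 20, 24 (5 total).

5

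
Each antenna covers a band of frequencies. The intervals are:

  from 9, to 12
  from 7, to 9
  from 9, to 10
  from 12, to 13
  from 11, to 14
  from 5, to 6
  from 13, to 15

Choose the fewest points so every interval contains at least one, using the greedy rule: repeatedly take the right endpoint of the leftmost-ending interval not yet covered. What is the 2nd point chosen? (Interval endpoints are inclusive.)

9

By right end: [5,6]  [7,9]  [9,10]  [9,12]  [12,13]  [11,14]  [13,15]
[5,6] uncovered → point at 6; [7,9] uncovered → point at 9; [12,13] uncovered → point at 13.
Points: 6, 9, 13 (3 total).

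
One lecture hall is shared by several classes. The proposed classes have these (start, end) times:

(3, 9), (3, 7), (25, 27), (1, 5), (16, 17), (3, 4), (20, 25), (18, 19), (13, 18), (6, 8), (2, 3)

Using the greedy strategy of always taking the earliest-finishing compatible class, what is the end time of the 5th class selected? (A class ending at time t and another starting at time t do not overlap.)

19

Order by finish time; keep every interval that doesn't clash with the previous kept one.
By end time: (2,3), (3,4), (1,5), (3,7), (6,8), (3,9), (16,17), (13,18), (18,19), (20,25), (25,27).
Pick (2,3); next start ≥ 3 → (3,4); next start ≥ 4 → (6,8); next start ≥ 8 → (16,17); next start ≥ 17 → (18,19); next start ≥ 19 → (20,25); next start ≥ 25 → (25,27).
Selected: (2,3) (3,4) (6,8) (16,17) (18,19) (20,25) (25,27)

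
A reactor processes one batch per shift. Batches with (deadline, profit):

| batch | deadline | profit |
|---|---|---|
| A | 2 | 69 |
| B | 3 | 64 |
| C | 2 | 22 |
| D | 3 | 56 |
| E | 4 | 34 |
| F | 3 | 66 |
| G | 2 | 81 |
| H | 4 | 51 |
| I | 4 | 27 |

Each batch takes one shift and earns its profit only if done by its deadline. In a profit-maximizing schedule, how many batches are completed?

Sort by profit descending; place each in the latest free slot ≤ its deadline.
By profit: G(d2,81), A(d2,69), F(d3,66), B(d3,64), D(d3,56), H(d4,51), E(d4,34), I(d4,27), C(d2,22)
G→slot 2; A→slot 1; F→slot 3; B skipped; D skipped; H→slot 4; E skipped; I skipped; C skipped.
4 of 9 scheduled.

4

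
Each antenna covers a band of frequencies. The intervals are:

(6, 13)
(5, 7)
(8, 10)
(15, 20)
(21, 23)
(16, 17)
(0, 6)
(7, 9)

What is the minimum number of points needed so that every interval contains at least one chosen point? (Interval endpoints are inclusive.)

4

Process intervals by earliest right end; each time one isn't hit yet, stab at its right endpoint.
By right end: [0,6]  [5,7]  [7,9]  [8,10]  [6,13]  [16,17]  [15,20]  [21,23]
[0,6] uncovered → point at 6; [7,9] uncovered → point at 9; [16,17] uncovered → point at 17; [21,23] uncovered → point at 23.
Points: 6, 9, 17, 23 (4 total).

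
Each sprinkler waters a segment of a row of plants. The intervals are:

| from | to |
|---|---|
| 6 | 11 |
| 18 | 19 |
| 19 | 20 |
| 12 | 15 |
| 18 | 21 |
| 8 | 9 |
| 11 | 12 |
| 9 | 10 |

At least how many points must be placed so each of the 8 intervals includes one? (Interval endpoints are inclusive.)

Process intervals by earliest right end; each time one isn't hit yet, stab at its right endpoint.
Sorted: [8,9] [9,10] [6,11] [11,12] [12,15] [18,19] [19,20] [18,21]
{[8,9],[9,10],[6,11]} hit by 9; {[11,12],[12,15]} hit by 12; {[18,19],[19,20],[18,21]} hit by 19.
Points: 9, 12, 19 (3 total).

3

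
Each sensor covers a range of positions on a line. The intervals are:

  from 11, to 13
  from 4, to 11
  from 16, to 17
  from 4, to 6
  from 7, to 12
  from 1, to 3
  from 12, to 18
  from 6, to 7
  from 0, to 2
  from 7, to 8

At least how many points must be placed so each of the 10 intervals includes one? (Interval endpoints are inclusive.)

5

Process intervals by earliest right end; each time one isn't hit yet, stab at its right endpoint.
Sorted: [0,2] [1,3] [4,6] [6,7] [7,8] [4,11] [7,12] [11,13] [16,17] [12,18]
{[0,2],[1,3]} hit by 2; {[4,6],[6,7]} hit by 6; {[7,8],[4,11],[7,12]} hit by 8; {[11,13]} hit by 13; {[16,17],[12,18]} hit by 17.
Points: 2, 6, 8, 13, 17 (5 total).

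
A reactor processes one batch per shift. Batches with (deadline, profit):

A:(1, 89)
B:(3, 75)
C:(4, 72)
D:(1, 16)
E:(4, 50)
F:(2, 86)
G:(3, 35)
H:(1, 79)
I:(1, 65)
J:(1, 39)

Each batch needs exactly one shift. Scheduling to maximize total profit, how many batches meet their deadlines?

4

By profit: A(d1,89), F(d2,86), H(d1,79), B(d3,75), C(d4,72), I(d1,65), E(d4,50), J(d1,39), G(d3,35), D(d1,16)
A→slot 1; F→slot 2; H skipped; B→slot 3; C→slot 4; I skipped; E skipped; J skipped; G skipped; D skipped.
4 of 10 scheduled.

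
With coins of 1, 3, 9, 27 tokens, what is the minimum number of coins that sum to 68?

6

Greedy: take as many of the largest coin as possible, then repeat with the remainder.
68 = 2×27 + 1×9 + 1×3 + 2×1
Total coins = 2 + 1 + 1 + 2 = 6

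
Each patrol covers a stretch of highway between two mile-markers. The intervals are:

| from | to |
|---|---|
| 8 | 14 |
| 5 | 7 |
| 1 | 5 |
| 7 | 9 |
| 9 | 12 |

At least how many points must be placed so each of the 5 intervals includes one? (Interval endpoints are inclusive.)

2

Sort by right endpoint; whenever an interval is uncovered, place a point at its right end.
By right end: [1,5]  [5,7]  [7,9]  [9,12]  [8,14]
[1,5] uncovered → point at 5; [7,9] uncovered → point at 9.
Points: 5, 9 (2 total).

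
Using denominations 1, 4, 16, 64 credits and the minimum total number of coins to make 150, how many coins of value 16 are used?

1

Greedy: take as many of the largest coin as possible, then repeat with the remainder.
150 − 2×64→22 − 1×16→6 − 1×4→2 − 2×1→0
Count of 16: 1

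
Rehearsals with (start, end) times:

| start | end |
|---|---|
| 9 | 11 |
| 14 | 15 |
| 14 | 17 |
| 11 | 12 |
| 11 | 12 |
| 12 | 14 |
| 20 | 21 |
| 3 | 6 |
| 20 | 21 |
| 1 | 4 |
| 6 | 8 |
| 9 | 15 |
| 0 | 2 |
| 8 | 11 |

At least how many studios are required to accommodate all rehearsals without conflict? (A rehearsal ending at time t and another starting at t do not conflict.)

3

Count concurrent intervals with a sweep; the peak is the room count.
starts: [0, 1, 3, 6, 8, 9, 9, 11, 11, 12, 14, 14, 20, 20]
ends:   [2, 4, 6, 8, 11, 11, 12, 12, 14, 15, 15, 17, 21, 21]
s0→1 s1→2 e2→1 s3→2 e4→1 e6→0 s6→1 e8→0 s8→1 s9→2 s9→3  — peak 3.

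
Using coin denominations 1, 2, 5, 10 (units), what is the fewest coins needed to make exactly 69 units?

Greedy: take as many of the largest coin as possible, then repeat with the remainder.
69 − 6×10→9 − 1×5→4 − 2×2→0
Total coins = 6 + 1 + 2 = 9

9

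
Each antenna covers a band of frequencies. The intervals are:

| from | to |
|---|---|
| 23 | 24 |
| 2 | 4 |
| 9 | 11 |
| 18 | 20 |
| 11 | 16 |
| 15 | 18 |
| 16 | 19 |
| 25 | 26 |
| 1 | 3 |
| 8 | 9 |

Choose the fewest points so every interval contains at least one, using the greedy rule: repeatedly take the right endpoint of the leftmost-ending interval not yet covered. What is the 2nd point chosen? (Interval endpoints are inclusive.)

Sorted: [1,3] [2,4] [8,9] [9,11] [11,16] [15,18] [16,19] [18,20] [23,24] [25,26]
{[1,3],[2,4]} hit by 3; {[8,9],[9,11]} hit by 9; {[11,16],[15,18],[16,19]} hit by 16; {[18,20]} hit by 20; {[23,24]} hit by 24; {[25,26]} hit by 26.
Points: 3, 9, 16, 20, 24, 26 (6 total).

9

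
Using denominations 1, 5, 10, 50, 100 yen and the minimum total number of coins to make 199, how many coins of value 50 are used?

1

Greedy: take as many of the largest coin as possible, then repeat with the remainder.
199 = 1×100 + 1×50 + 4×10 + 1×5 + 4×1
Count of 50: 1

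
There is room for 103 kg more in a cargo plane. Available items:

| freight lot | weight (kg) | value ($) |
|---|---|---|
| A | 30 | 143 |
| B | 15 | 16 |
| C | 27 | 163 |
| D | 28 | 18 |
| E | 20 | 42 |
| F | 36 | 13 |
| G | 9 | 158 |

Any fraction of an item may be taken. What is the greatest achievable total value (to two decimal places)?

Ratios (sorted): G 17.56, C 6.04, A 4.77, E 2.10, B 1.07, D 0.64, F 0.36
take G (9 @ 158); take C (27 @ 163); take A (30 @ 143); take E (20 @ 42); take B (15 @ 16); take 2/28 of D → 1.29. Capacity used 103/103.
Total value = 523.29

523.29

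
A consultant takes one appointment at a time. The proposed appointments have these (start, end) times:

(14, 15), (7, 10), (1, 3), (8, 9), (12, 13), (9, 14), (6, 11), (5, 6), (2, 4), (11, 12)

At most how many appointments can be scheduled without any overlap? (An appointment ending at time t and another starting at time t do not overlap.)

6

By end time: (1,3), (2,4), (5,6), (8,9), (7,10), (6,11), (11,12), (12,13), (9,14), (14,15).
Pick (1,3); next start ≥ 3 → (5,6); next start ≥ 6 → (8,9); next start ≥ 9 → (11,12); next start ≥ 12 → (12,13); next start ≥ 13 → (14,15).
Selected 6 appointments.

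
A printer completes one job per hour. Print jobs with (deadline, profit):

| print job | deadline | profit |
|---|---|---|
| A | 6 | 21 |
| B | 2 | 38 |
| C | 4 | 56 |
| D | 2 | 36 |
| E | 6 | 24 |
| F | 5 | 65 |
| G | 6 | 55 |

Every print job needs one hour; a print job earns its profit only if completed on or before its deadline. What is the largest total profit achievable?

274

Sort by profit descending; place each in the latest free slot ≤ its deadline.
Profit order: F=65 C=56 G=55 B=38 D=36 E=24 A=21
Assign: F→slot 5, C→slot 4, G→slot 6, B→slot 2, D→slot 1, E→slot 3, A skipped.
Slots: [1:D] [2:B] [3:E] [4:C] [5:F] [6:G]
Profit = 36 + 38 + 24 + 56 + 65 + 55 = 274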